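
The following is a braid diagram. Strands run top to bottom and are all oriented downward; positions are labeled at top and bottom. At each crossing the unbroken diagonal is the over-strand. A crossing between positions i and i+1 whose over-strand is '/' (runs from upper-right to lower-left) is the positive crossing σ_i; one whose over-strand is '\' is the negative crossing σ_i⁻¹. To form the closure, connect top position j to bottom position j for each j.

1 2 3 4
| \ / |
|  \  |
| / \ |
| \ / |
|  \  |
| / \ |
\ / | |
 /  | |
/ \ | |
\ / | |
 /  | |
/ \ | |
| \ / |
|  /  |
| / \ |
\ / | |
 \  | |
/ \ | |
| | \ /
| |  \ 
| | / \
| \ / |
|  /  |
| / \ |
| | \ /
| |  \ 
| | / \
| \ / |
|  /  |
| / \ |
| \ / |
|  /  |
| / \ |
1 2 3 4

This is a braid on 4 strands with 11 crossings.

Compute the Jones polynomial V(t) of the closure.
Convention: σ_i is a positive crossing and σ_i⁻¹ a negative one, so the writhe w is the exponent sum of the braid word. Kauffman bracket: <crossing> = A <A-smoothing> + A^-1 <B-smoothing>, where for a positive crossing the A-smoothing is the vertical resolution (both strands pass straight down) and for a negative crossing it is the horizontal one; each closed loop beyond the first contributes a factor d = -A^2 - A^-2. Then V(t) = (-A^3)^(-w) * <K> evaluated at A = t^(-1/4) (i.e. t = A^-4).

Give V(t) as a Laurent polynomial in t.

Reading the diagram top to bottom ('/'-over between positions i,i+1 = s_i, '\'-over = s_i^-1): braid word = s2^-1 s2^-1 s1 s1 s2 s1^-1 s3^-1 s2 s3^-1 s2 s2.
The presented braid s2^-1 s2^-1 s1 s1 s2 s1^-1 s3^-1 s2 s3^-1 s2 s2 on 4 strands reduces by inverse Markov moves (closure unchanged at each step):
  Deconjugate: the word is γ·β·γ⁻¹ with γ = s2^-1 s2^-1 (prefix) and γ⁻¹ = s2 s2 (suffix); strip both.
Reduced to β = s1 s1 s2 s1^-1 s3^-1 s2 s3^-1 on 4 strands, 7 crossings.
Compute on β:
Braid: s1 s1 s2 s1^-1 s3^-1 s2 s3^-1 on 4 strands, 7 crossings.
Writhe w = (#positive) - (#negative) = 4 - 3 = 1.
State-sum expansion of <K>. There are 2^7 = 128 states.
For each crossing: s=0 is the vertical smoothing, s=1 horizontal. Crossing k contributes A^(sign_k * (1 - 2*s_k)); loop factor d = -A^2 - A^-2.
Tabulate the states by total A-exponent and number of loops L (A-exp: L × count):
  A^7: L=3 ×1
  A^5: L=2 ×4, L=4 ×3
  A^3: L=1 ×5, L=3 ×15, L=5 ×1
  A^1: L=2 ×27, L=4 ×8
  A^-1: L=1 ×14, L=3 ×20, L=5 ×1
  A^-3: L=2 ×17, L=4 ×4
  A^-5: L=3 ×7
  A^-7: L=4 ×1
Each group contributes A^e * Σ count * d^(L-1):
Powers of d = -A^2 - A^-2: d^2 = A^4 + 2 + A^-4; d^3 = -A^6 - 3*A^2 - 3*A^-2 - A^-6; d^4 = A^8 + 4*A^4 + 6 + 4*A^-4 + A^-8.
  A^7 * (d^2) = A^11 + 2*A^7 + A^3
  A^5 * (4*d + 3*d^3) = -3*A^11 - 13*A^7 - 13*A^3 - 3*A^-1
  A^3 * (5 + 15*d^2 + d^4) = A^11 + 19*A^7 + 41*A^3 + 19*A^-1 + A^-5
  A^1 * (27*d + 8*d^3) = -8*A^7 - 51*A^3 - 51*A^-1 - 8*A^-5
  A^-1 * (14 + 20*d^2 + d^4) = A^7 + 24*A^3 + 60*A^-1 + 24*A^-5 + A^-9
  A^-3 * (17*d + 4*d^3) = -4*A^3 - 29*A^-1 - 29*A^-5 - 4*A^-9
  A^-5 * (7*d^2) = 7*A^-1 + 14*A^-5 + 7*A^-9
  A^-7 * (d^3) = -A^-1 - 3*A^-5 - 3*A^-9 - A^-13
Summing the groups: <K> = -A^11 + A^7 - 2*A^3 + 2*A^-1 - A^-5 + A^-9 - A^-13
Normalise by the writhe: (-A^3)^(-w) = (-A^3)^(-1) = -A^-3, so f(A) = -A^-3 * <K> = A^8 - A^4 + 2 - 2*A^-4 + A^-8 - A^-12 + A^-16.
Substitute A = t^(-1/4), i.e. A^e → t^(-e/4): V(t) = t^4 - t^3 + t^2 - 2*t + 2 - t^-1 + t^-2

Answer: t^4 - t^3 + t^2 - 2*t + 2 - t^-1 + t^-2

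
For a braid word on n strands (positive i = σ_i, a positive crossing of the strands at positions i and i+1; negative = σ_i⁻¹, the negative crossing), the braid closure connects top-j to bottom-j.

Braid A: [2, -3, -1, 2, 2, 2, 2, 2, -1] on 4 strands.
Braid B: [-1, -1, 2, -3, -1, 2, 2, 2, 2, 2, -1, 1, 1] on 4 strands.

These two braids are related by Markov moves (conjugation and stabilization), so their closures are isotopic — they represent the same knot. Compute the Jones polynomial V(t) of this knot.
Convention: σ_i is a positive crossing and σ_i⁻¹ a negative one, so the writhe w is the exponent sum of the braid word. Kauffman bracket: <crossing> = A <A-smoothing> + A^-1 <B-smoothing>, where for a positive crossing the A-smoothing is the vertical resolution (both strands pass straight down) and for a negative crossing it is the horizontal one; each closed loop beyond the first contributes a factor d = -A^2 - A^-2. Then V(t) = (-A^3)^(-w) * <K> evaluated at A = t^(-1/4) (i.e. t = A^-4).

Markov-equivalent braids have isotopic closures, hence identical knot invariants. Strip the Markov moves from each word to reach a common short braid β, then compute V(t) once on β.
Braid A: s2 s3^-1 s1^-1 s2 s2 s2 s2 s2 s1^-1 on 4 strands has no conjugating prefix/suffix or stabilization to strip; take β = s2 s3^-1 s1^-1 s2 s2 s2 s2 s2 s1^-1.
Braid B: s1^-1 s1^-1 s2 s3^-1 s1^-1 s2 s2 s2 s2 s2 s1^-1 s1 s1 on 4 strands reduces by inverse Markov moves (closure unchanged at each step):
  Deconjugate: the word is γ·β·γ⁻¹ with γ = s1^-1 s1^-1 (prefix) and γ⁻¹ = s1 s1 (suffix); strip both.
Reduced to β = s2 s3^-1 s1^-1 s2 s2 s2 s2 s2 s1^-1 on 4 strands, 9 crossings.
Both give the same β = s2 s3^-1 s1^-1 s2 s2 s2 s2 s2 s1^-1 on 4 strands, so one state sum suffices:
Braid: s2 s3^-1 s1^-1 s2 s2 s2 s2 s2 s1^-1 on 4 strands, 9 crossings.
Writhe w = (#positive) - (#negative) = 6 - 3 = 3.
State-sum expansion of <K>. There are 2^9 = 512 states.
For each crossing: s=0 is the vertical smoothing, s=1 horizontal. Crossing k contributes A^(sign_k * (1 - 2*s_k)); loop factor d = -A^2 - A^-2.
Tabulate the states by total A-exponent and number of loops L (A-exp: L × count):
  A^9: L=3 ×1
  A^7: L=2 ×8, L=4 ×1
  A^5: L=1 ×17, L=3 ×19
  A^3: L=2 ×63, L=4 ×21
  A^1: L=3 ×111, L=5 ×15
  A^-1: L=4 ×120, L=6 ×6
  A^-3: L=5 ×83, L=7 ×1
  A^-5: L=6 ×36
  A^-7: L=7 ×9
  A^-9: L=8 ×1
Each group contributes A^e * Σ count * d^(L-1):
Powers of d = -A^2 - A^-2: d^2 = A^4 + 2 + A^-4; d^3 = -A^6 - 3*A^2 - 3*A^-2 - A^-6; d^4 = A^8 + 4*A^4 + 6 + 4*A^-4 + A^-8; d^5 = -A^10 - 5*A^6 - 10*A^2 - 10*A^-2 - 5*A^-6 - A^-10; d^6 = A^12 + 6*A^8 + 15*A^4 + 20 + 15*A^-4 + 6*A^-8 + A^-12; d^7 = -A^14 - 7*A^10 - 21*A^6 - 35*A^2 - 35*A^-2 - 21*A^-6 - 7*A^-10 - A^-14.
  A^9 * (d^2) = A^13 + 2*A^9 + A^5
  A^7 * (8*d + d^3) = -A^13 - 11*A^9 - 11*A^5 - A
  A^5 * (17 + 19*d^2) = 19*A^9 + 55*A^5 + 19*A
  A^3 * (63*d + 21*d^3) = -21*A^9 - 126*A^5 - 126*A - 21*A^-3
  A^1 * (111*d^2 + 15*d^4) = 15*A^9 + 171*A^5 + 312*A + 171*A^-3 + 15*A^-7
  A^-1 * (120*d^3 + 6*d^5) = -6*A^9 - 150*A^5 - 420*A - 420*A^-3 - 150*A^-7 - 6*A^-11
  A^-3 * (83*d^4 + d^6) = A^9 + 89*A^5 + 347*A + 518*A^-3 + 347*A^-7 + 89*A^-11 + A^-15
  A^-5 * (36*d^5) = -36*A^5 - 180*A - 360*A^-3 - 360*A^-7 - 180*A^-11 - 36*A^-15
  A^-7 * (9*d^6) = 9*A^5 + 54*A + 135*A^-3 + 180*A^-7 + 135*A^-11 + 54*A^-15 + 9*A^-19
  A^-9 * (d^7) = -A^5 - 7*A - 21*A^-3 - 35*A^-7 - 35*A^-11 - 21*A^-15 - 7*A^-19 - A^-23
Summing the groups: <K> = -A^9 + A^5 - 2*A + 2*A^-3 - 3*A^-7 + 3*A^-11 - 2*A^-15 + 2*A^-19 - A^-23
Normalise by the writhe: (-A^3)^(-w) = (-A^3)^(-3) = -A^-9, so f(A) = -A^-9 * <K> = 1 - A^-4 + 2*A^-8 - 2*A^-12 + 3*A^-16 - 3*A^-20 + 2*A^-24 - 2*A^-28 + A^-32.
Substitute A = t^(-1/4), i.e. A^e → t^(-e/4): V(t) = t^8 - 2*t^7 + 2*t^6 - 3*t^5 + 3*t^4 - 2*t^3 + 2*t^2 - t + 1

Answer: t^8 - 2*t^7 + 2*t^6 - 3*t^5 + 3*t^4 - 2*t^3 + 2*t^2 - t + 1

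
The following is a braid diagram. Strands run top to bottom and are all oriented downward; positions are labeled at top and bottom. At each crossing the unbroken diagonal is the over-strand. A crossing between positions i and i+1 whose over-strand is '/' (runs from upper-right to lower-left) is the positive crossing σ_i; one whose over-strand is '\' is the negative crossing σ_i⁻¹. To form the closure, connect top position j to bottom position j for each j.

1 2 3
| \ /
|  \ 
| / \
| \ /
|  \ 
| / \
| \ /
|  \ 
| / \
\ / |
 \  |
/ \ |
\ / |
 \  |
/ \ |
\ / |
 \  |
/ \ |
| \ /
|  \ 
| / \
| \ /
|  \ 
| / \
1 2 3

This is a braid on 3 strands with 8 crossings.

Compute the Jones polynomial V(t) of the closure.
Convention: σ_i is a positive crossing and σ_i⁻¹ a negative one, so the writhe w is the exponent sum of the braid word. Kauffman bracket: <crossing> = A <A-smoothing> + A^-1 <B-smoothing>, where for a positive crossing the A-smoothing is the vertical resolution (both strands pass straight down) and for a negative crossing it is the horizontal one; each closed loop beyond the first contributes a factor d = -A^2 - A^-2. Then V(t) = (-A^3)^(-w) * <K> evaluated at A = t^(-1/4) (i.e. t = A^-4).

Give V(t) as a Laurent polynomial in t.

Reading the diagram top to bottom ('/'-over between positions i,i+1 = s_i, '\'-over = s_i^-1): braid word = s2^-1 s2^-1 s2^-1 s1^-1 s1^-1 s1^-1 s2^-1 s2^-1.
Braid: s2^-1 s2^-1 s2^-1 s1^-1 s1^-1 s1^-1 s2^-1 s2^-1 on 3 strands, 8 crossings.
Writhe w = (#positive) - (#negative) = 0 - 8 = -8.
Computing the Kauffman bracket via state sum. There are 2^8 = 256 states.
Each crossing splits two ways (0=vertical, 1=horizontal). The state's weight is A^(#A-smoothings - #B-smoothings) * d^(loops - 1).
Tabulate the states by total A-exponent and number of loops L (A-exp: L × count):
  A^8: L=7 ×1
  A^6: L=6 ×8
  A^4: L=5 ×28
  A^2: L=4 ×55, L=6 ×1
  A^0: L=3 ×65, L=5 ×5
  A^-2: L=2 ×45, L=4 ×11
  A^-4: L=1 ×15, L=3 ×13
  A^-6: L=2 ×8
  A^-8: L=3 ×1
Each group contributes A^e * Σ count * d^(L-1):
Powers of d = -A^2 - A^-2: d^2 = A^4 + 2 + A^-4; d^3 = -A^6 - 3*A^2 - 3*A^-2 - A^-6; d^4 = A^8 + 4*A^4 + 6 + 4*A^-4 + A^-8; d^5 = -A^10 - 5*A^6 - 10*A^2 - 10*A^-2 - 5*A^-6 - A^-10; d^6 = A^12 + 6*A^8 + 15*A^4 + 20 + 15*A^-4 + 6*A^-8 + A^-12.
  A^8 * (d^6) = A^20 + 6*A^16 + 15*A^12 + 20*A^8 + 15*A^4 + 6 + A^-4
  A^6 * (8*d^5) = -8*A^16 - 40*A^12 - 80*A^8 - 80*A^4 - 40 - 8*A^-4
  A^4 * (28*d^4) = 28*A^12 + 112*A^8 + 168*A^4 + 112 + 28*A^-4
  A^2 * (55*d^3 + d^5) = -A^12 - 60*A^8 - 175*A^4 - 175 - 60*A^-4 - A^-8
  A^0 * (65*d^2 + 5*d^4) = 5*A^8 + 85*A^4 + 160 + 85*A^-4 + 5*A^-8
  A^-2 * (45*d + 11*d^3) = -11*A^4 - 78 - 78*A^-4 - 11*A^-8
  A^-4 * (15 + 13*d^2) = 13 + 41*A^-4 + 13*A^-8
  A^-6 * (8*d) = -8*A^-4 - 8*A^-8
  A^-8 * (d^2) = A^-4 + 2*A^-8 + A^-12
Summing the groups: <K> = A^20 - 2*A^16 + 2*A^12 - 3*A^8 + 2*A^4 - 2 + 2*A^-4 + A^-12
Normalise by the writhe: (-A^3)^(-w) = (-A^3)^(8) = A^24, so f(A) = A^24 * <K> = A^44 - 2*A^40 + 2*A^36 - 3*A^32 + 2*A^28 - 2*A^24 + 2*A^20 + A^12.
Substitute A = t^(-1/4), i.e. A^e → t^(-e/4): V(t) = t^-3 + 2*t^-5 - 2*t^-6 + 2*t^-7 - 3*t^-8 + 2*t^-9 - 2*t^-10 + t^-11

Answer: t^-3 + 2*t^-5 - 2*t^-6 + 2*t^-7 - 3*t^-8 + 2*t^-9 - 2*t^-10 + t^-11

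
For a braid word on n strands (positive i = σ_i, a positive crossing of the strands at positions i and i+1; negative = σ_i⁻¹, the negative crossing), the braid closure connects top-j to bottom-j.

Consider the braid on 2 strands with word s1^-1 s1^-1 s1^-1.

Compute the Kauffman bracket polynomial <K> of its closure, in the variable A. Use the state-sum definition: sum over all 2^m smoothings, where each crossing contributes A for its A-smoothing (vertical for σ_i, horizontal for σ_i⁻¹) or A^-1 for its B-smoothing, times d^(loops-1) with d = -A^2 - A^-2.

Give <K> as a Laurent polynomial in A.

A^7 - A^3 - A^-5

Derivation:
Braid: s1^-1 s1^-1 s1^-1 on 2 strands, 3 crossings.
Writhe w = (#positive) - (#negative) = 0 - 3 = -3.
State-sum expansion of <K>. There are 2^3 = 8 states.
Smooth each crossing (0=||, 1=⌣⌢); contribution A^(Σ sign_k(1-2s_k)) * d^(L-1).
  state 000: A-exp=-3, loops=2, term = A^-3 * d^1
  state 001: A-exp=-1, loops=1, term = A^-1 * d^0
  state 010: A-exp=-1, loops=1, term = A^-1 * d^0
  state 011: A-exp=+1, loops=2, term = A^1 * d^1
  state 100: A-exp=-1, loops=1, term = A^-1 * d^0
  state 101: A-exp=+1, loops=2, term = A^1 * d^1
  state 110: A-exp=+1, loops=2, term = A^1 * d^1
  state 111: A-exp=+3, loops=3, term = A^3 * d^2
Collect the terms by A-exponent (count of states per loop number):
Powers of d = -A^2 - A^-2: d^2 = A^4 + 2 + A^-4.
  A^3 * (d^2) = A^7 + 2*A^3 + A^-1
  A^1 * (3*d) = -3*A^3 - 3*A^-1
  A^-1 * (3) = 3*A^-1
  A^-3 * (d) = -A^-1 - A^-5
Summing the groups: <K> = A^7 - A^3 - A^-5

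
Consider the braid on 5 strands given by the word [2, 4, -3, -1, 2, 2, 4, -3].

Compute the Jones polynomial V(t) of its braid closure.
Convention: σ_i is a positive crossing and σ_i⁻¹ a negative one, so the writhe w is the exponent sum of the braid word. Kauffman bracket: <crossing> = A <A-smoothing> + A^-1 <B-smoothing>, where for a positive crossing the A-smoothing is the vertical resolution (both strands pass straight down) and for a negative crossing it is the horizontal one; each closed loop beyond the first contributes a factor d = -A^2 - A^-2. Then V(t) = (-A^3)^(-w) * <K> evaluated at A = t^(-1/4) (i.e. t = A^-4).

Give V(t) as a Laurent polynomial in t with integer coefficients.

-t^6 + 2*t^5 - 3*t^4 + 4*t^3 - 3*t^2 + 3*t - 2 + t^-1

Derivation:
Braid: s2 s4 s3^-1 s1^-1 s2 s2 s4 s3^-1 on 5 strands, 8 crossings.
Writhe w = (#positive) - (#negative) = 5 - 3 = 2.
Enumerate smoothing states for the bracket polynomial. There are 2^8 = 256 states.
Smooth each crossing (0=||, 1=⌣⌢); contribution A^(Σ sign_k(1-2s_k)) * d^(L-1).
Tabulate the states by total A-exponent and number of loops L (A-exp: L × count):
  A^8: L=4 ×1
  A^6: L=3 ×7, L=5 ×1
  A^4: L=2 ×19, L=4 ×9
  A^2: L=1 ×19, L=3 ×35, L=5 ×2
  A^0: L=2 ×48, L=4 ×22
  A^-2: L=3 ×49, L=5 ×7
  A^-4: L=4 ×27, L=6 ×1
  A^-6: L=5 ×8
  A^-8: L=6 ×1
Each group contributes A^e * Σ count * d^(L-1):
Powers of d = -A^2 - A^-2: d^2 = A^4 + 2 + A^-4; d^3 = -A^6 - 3*A^2 - 3*A^-2 - A^-6; d^4 = A^8 + 4*A^4 + 6 + 4*A^-4 + A^-8; d^5 = -A^10 - 5*A^6 - 10*A^2 - 10*A^-2 - 5*A^-6 - A^-10.
  A^8 * (d^3) = -A^14 - 3*A^10 - 3*A^6 - A^2
  A^6 * (7*d^2 + d^4) = A^14 + 11*A^10 + 20*A^6 + 11*A^2 + A^-2
  A^4 * (19*d + 9*d^3) = -9*A^10 - 46*A^6 - 46*A^2 - 9*A^-2
  A^2 * (19 + 35*d^2 + 2*d^4) = 2*A^10 + 43*A^6 + 101*A^2 + 43*A^-2 + 2*A^-6
  A^0 * (48*d + 22*d^3) = -22*A^6 - 114*A^2 - 114*A^-2 - 22*A^-6
  A^-2 * (49*d^2 + 7*d^4) = 7*A^6 + 77*A^2 + 140*A^-2 + 77*A^-6 + 7*A^-10
  A^-4 * (27*d^3 + d^5) = -A^6 - 32*A^2 - 91*A^-2 - 91*A^-6 - 32*A^-10 - A^-14
  A^-6 * (8*d^4) = 8*A^2 + 32*A^-2 + 48*A^-6 + 32*A^-10 + 8*A^-14
  A^-8 * (d^5) = -A^2 - 5*A^-2 - 10*A^-6 - 10*A^-10 - 5*A^-14 - A^-18
Summing the groups: <K> = A^10 - 2*A^6 + 3*A^2 - 3*A^-2 + 4*A^-6 - 3*A^-10 + 2*A^-14 - A^-18
Normalise by the writhe: (-A^3)^(-w) = (-A^3)^(-2) = A^-6, so f(A) = A^-6 * <K> = A^4 - 2 + 3*A^-4 - 3*A^-8 + 4*A^-12 - 3*A^-16 + 2*A^-20 - A^-24.
Substitute A = t^(-1/4), i.e. A^e → t^(-e/4): V(t) = -t^6 + 2*t^5 - 3*t^4 + 4*t^3 - 3*t^2 + 3*t - 2 + t^-1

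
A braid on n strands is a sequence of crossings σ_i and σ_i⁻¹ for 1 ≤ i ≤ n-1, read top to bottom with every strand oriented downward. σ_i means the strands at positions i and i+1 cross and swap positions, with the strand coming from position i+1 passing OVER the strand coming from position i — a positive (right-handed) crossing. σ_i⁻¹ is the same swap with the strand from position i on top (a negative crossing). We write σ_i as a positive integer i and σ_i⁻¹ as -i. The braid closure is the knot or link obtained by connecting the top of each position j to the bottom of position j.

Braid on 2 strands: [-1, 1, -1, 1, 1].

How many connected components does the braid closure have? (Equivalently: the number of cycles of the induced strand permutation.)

Track the strand permutation on 2 strands, starting from identity.
  step 1: s1^-1 swaps positions 1,2 -> [2 1]
  step 2: s1 swaps positions 1,2 -> [1 2]
  step 3: s1^-1 swaps positions 1,2 -> [2 1]
  step 4: s1 swaps positions 1,2 -> [1 2]
  step 5: s1 swaps positions 1,2 -> [2 1]
Final permutation (position -> original strand): [2 1]
Closure components = cycle count of this permutation = 1.

Answer: 1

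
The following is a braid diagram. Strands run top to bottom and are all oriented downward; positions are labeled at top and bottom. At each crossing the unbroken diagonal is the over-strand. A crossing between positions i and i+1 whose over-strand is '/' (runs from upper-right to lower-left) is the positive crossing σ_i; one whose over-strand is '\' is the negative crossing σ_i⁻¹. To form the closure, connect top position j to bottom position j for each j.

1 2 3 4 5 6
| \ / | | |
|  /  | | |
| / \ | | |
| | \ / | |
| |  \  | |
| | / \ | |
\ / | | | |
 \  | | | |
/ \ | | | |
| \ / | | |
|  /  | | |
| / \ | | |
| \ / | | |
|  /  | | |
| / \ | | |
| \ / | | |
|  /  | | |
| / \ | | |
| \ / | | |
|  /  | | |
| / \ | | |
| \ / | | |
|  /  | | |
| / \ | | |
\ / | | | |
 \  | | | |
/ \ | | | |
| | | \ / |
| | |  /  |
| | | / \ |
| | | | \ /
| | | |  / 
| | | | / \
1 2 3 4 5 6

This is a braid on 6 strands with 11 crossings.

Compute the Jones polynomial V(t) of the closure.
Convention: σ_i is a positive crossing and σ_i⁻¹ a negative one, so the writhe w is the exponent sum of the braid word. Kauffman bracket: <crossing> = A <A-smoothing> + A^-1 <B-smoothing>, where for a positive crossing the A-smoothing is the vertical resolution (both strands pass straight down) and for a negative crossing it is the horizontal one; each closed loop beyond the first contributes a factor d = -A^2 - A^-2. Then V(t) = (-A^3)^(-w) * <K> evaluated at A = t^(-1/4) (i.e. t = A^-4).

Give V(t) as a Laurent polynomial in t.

t^8 - 2*t^7 + 2*t^6 - 3*t^5 + 3*t^4 - 2*t^3 + 2*t^2 - t + 1

Derivation:
Reading the diagram top to bottom ('/'-over between positions i,i+1 = s_i, '\'-over = s_i^-1): braid word = s2 s3^-1 s1^-1 s2 s2 s2 s2 s2 s1^-1 s4 s5.
The presented braid s2 s3^-1 s1^-1 s2 s2 s2 s2 s2 s1^-1 s4 s5 on 6 strands reduces by inverse Markov moves (closure unchanged at each step):
  Destabilize: the word has the form β·s5 where s5 occurs only as the final letter (β ∈ B_5); drop it and the last strand → 5 strands.
  Destabilize: the word has the form β·s4 where s4 occurs only as the final letter (β ∈ B_4); drop it and the last strand → 4 strands.
Reduced to β = s2 s3^-1 s1^-1 s2 s2 s2 s2 s2 s1^-1 on 4 strands, 9 crossings.
Compute on β:
Braid: s2 s3^-1 s1^-1 s2 s2 s2 s2 s2 s1^-1 on 4 strands, 9 crossings.
Writhe w = (#positive) - (#negative) = 6 - 3 = 3.
Computing the Kauffman bracket via state sum. There are 2^9 = 512 states.
Smooth each crossing (0=||, 1=⌣⌢); contribution A^(Σ sign_k(1-2s_k)) * d^(L-1).
Tabulate the states by total A-exponent and number of loops L (A-exp: L × count):
  A^9: L=3 ×1
  A^7: L=2 ×8, L=4 ×1
  A^5: L=1 ×17, L=3 ×19
  A^3: L=2 ×63, L=4 ×21
  A^1: L=3 ×111, L=5 ×15
  A^-1: L=4 ×120, L=6 ×6
  A^-3: L=5 ×83, L=7 ×1
  A^-5: L=6 ×36
  A^-7: L=7 ×9
  A^-9: L=8 ×1
Each group contributes A^e * Σ count * d^(L-1):
Powers of d = -A^2 - A^-2: d^2 = A^4 + 2 + A^-4; d^3 = -A^6 - 3*A^2 - 3*A^-2 - A^-6; d^4 = A^8 + 4*A^4 + 6 + 4*A^-4 + A^-8; d^5 = -A^10 - 5*A^6 - 10*A^2 - 10*A^-2 - 5*A^-6 - A^-10; d^6 = A^12 + 6*A^8 + 15*A^4 + 20 + 15*A^-4 + 6*A^-8 + A^-12; d^7 = -A^14 - 7*A^10 - 21*A^6 - 35*A^2 - 35*A^-2 - 21*A^-6 - 7*A^-10 - A^-14.
  A^9 * (d^2) = A^13 + 2*A^9 + A^5
  A^7 * (8*d + d^3) = -A^13 - 11*A^9 - 11*A^5 - A
  A^5 * (17 + 19*d^2) = 19*A^9 + 55*A^5 + 19*A
  A^3 * (63*d + 21*d^3) = -21*A^9 - 126*A^5 - 126*A - 21*A^-3
  A^1 * (111*d^2 + 15*d^4) = 15*A^9 + 171*A^5 + 312*A + 171*A^-3 + 15*A^-7
  A^-1 * (120*d^3 + 6*d^5) = -6*A^9 - 150*A^5 - 420*A - 420*A^-3 - 150*A^-7 - 6*A^-11
  A^-3 * (83*d^4 + d^6) = A^9 + 89*A^5 + 347*A + 518*A^-3 + 347*A^-7 + 89*A^-11 + A^-15
  A^-5 * (36*d^5) = -36*A^5 - 180*A - 360*A^-3 - 360*A^-7 - 180*A^-11 - 36*A^-15
  A^-7 * (9*d^6) = 9*A^5 + 54*A + 135*A^-3 + 180*A^-7 + 135*A^-11 + 54*A^-15 + 9*A^-19
  A^-9 * (d^7) = -A^5 - 7*A - 21*A^-3 - 35*A^-7 - 35*A^-11 - 21*A^-15 - 7*A^-19 - A^-23
Summing the groups: <K> = -A^9 + A^5 - 2*A + 2*A^-3 - 3*A^-7 + 3*A^-11 - 2*A^-15 + 2*A^-19 - A^-23
Normalise by the writhe: (-A^3)^(-w) = (-A^3)^(-3) = -A^-9, so f(A) = -A^-9 * <K> = 1 - A^-4 + 2*A^-8 - 2*A^-12 + 3*A^-16 - 3*A^-20 + 2*A^-24 - 2*A^-28 + A^-32.
Substitute A = t^(-1/4), i.e. A^e → t^(-e/4): V(t) = t^8 - 2*t^7 + 2*t^6 - 3*t^5 + 3*t^4 - 2*t^3 + 2*t^2 - t + 1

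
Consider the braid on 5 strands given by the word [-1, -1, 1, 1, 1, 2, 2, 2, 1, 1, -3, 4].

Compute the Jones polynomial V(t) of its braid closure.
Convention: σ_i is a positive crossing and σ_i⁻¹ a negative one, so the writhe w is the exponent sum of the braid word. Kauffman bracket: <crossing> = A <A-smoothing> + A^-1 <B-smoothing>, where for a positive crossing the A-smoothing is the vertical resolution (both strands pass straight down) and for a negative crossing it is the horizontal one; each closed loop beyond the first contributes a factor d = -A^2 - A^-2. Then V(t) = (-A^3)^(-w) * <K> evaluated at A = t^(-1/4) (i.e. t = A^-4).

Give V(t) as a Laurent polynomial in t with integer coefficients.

t^8 - 2*t^7 + t^6 - 2*t^5 + 2*t^4 + t^2

Derivation:
The presented braid s1^-1 s1^-1 s1 s1 s1 s2 s2 s2 s1 s1 s3^-1 s4 on 5 strands reduces by inverse Markov moves (closure unchanged at each step):
  Destabilize: the word has the form β·s4 where s4 occurs only as the final letter (β ∈ B_4); drop it and the last strand → 4 strands.
  Destabilize: the word has the form β·s3^-1 where s3^-1 occurs only as the final letter (β ∈ B_3); drop it and the last strand → 3 strands.
  Deconjugate: the word is γ·β·γ⁻¹ with γ = s1^-1 s1^-1 (prefix) and γ⁻¹ = s1 s1 (suffix); strip both.
Reduced to β = s1 s1 s1 s2 s2 s2 on 3 strands, 6 crossings.
Compute on β:
Braid: s1 s1 s1 s2 s2 s2 on 3 strands, 6 crossings.
Writhe w = (#positive) - (#negative) = 6 - 0 = 6.
Computing the Kauffman bracket via state sum. There are 2^6 = 64 states.
For each crossing: s=0 is the vertical smoothing, s=1 horizontal. Crossing k contributes A^(sign_k * (1 - 2*s_k)); loop factor d = -A^2 - A^-2.
Tabulate the states by total A-exponent and number of loops L (A-exp: L × count):
  A^6: L=3 ×1
  A^4: L=2 ×6
  A^2: L=1 ×9, L=3 ×6
  A^0: L=2 ×18, L=4 ×2
  A^-2: L=3 ×15
  A^-4: L=4 ×6
  A^-6: L=5 ×1
Each group contributes A^e * Σ count * d^(L-1):
Powers of d = -A^2 - A^-2: d^2 = A^4 + 2 + A^-4; d^3 = -A^6 - 3*A^2 - 3*A^-2 - A^-6; d^4 = A^8 + 4*A^4 + 6 + 4*A^-4 + A^-8.
  A^6 * (d^2) = A^10 + 2*A^6 + A^2
  A^4 * (6*d) = -6*A^6 - 6*A^2
  A^2 * (9 + 6*d^2) = 6*A^6 + 21*A^2 + 6*A^-2
  A^0 * (18*d + 2*d^3) = -2*A^6 - 24*A^2 - 24*A^-2 - 2*A^-6
  A^-2 * (15*d^2) = 15*A^2 + 30*A^-2 + 15*A^-6
  A^-4 * (6*d^3) = -6*A^2 - 18*A^-2 - 18*A^-6 - 6*A^-10
  A^-6 * (d^4) = A^2 + 4*A^-2 + 6*A^-6 + 4*A^-10 + A^-14
Summing the groups: <K> = A^10 + 2*A^2 - 2*A^-2 + A^-6 - 2*A^-10 + A^-14
Normalise by the writhe: (-A^3)^(-w) = (-A^3)^(-6) = A^-18, so f(A) = A^-18 * <K> = A^-8 + 2*A^-16 - 2*A^-20 + A^-24 - 2*A^-28 + A^-32.
Substitute A = t^(-1/4), i.e. A^e → t^(-e/4): V(t) = t^8 - 2*t^7 + t^6 - 2*t^5 + 2*t^4 + t^2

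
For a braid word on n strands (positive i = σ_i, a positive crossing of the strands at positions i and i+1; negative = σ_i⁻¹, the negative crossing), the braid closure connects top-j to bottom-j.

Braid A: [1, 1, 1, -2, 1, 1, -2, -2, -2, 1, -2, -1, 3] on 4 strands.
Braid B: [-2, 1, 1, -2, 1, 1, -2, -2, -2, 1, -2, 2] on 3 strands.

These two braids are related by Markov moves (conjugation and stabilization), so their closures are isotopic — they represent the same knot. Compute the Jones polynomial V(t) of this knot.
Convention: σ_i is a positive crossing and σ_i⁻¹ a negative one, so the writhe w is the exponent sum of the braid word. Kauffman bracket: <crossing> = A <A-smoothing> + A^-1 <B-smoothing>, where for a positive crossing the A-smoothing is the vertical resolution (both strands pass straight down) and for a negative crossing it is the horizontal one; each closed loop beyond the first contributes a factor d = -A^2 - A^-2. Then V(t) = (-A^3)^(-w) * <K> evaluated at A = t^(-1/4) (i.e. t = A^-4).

Markov-equivalent braids have isotopic closures, hence identical knot invariants. Strip the Markov moves from each word to reach a common short braid β, then compute V(t) once on β.
Braid A: s1 s1 s1 s2^-1 s1 s1 s2^-1 s2^-1 s2^-1 s1 s2^-1 s1^-1 s3 on 4 strands reduces by inverse Markov moves (closure unchanged at each step):
  Destabilize: the word has the form β·s3 where s3 occurs only as the final letter (β ∈ B_3); drop it and the last strand → 3 strands.
  Deconjugate: the word is γ·β·γ⁻¹ with γ = s1 (prefix) and γ⁻¹ = s1^-1 (suffix); strip both.
Reduced to β = s1 s1 s2^-1 s1 s1 s2^-1 s2^-1 s2^-1 s1 s2^-1 on 3 strands, 10 crossings.
Braid B: s2^-1 s1 s1 s2^-1 s1 s1 s2^-1 s2^-1 s2^-1 s1 s2^-1 s2 on 3 strands reduces by inverse Markov moves (closure unchanged at each step):
  Deconjugate: the word is γ·β·γ⁻¹ with γ = s2^-1 (prefix) and γ⁻¹ = s2 (suffix); strip both.
Reduced to β = s1 s1 s2^-1 s1 s1 s2^-1 s2^-1 s2^-1 s1 s2^-1 on 3 strands, 10 crossings.
Both give the same β = s1 s1 s2^-1 s1 s1 s2^-1 s2^-1 s2^-1 s1 s2^-1 on 3 strands, so one state sum suffices:
Braid: s1 s1 s2^-1 s1 s1 s2^-1 s2^-1 s2^-1 s1 s2^-1 on 3 strands, 10 crossings.
Writhe w = (#positive) - (#negative) = 5 - 5 = 0.
Enumerate smoothing states for the bracket polynomial. There are 2^10 = 1024 states.
Smooth each crossing (0=||, 1=⌣⌢); contribution A^(Σ sign_k(1-2s_k)) * d^(L-1).
Tabulate the states by total A-exponent and number of loops L (A-exp: L × count):
  A^10: L=6 ×1
  A^8: L=5 ×10
  A^6: L=4 ×43, L=6 ×2
  A^4: L=3 ×98, L=5 ×22
  A^2: L=2 ×121, L=4 ×83, L=6 ×6
  A^0: L=1 ×73, L=3 ×140, L=5 ×38, L=7 ×1
  A^-2: L=2 ×121, L=4 ×79, L=6 ×10
  A^-4: L=3 ×95, L=5 ×24, L=7 ×1
  A^-6: L=4 ×42, L=6 ×3
  A^-8: L=5 ×10
  A^-10: L=6 ×1
Each group contributes A^e * Σ count * d^(L-1):
Powers of d = -A^2 - A^-2: d^2 = A^4 + 2 + A^-4; d^3 = -A^6 - 3*A^2 - 3*A^-2 - A^-6; d^4 = A^8 + 4*A^4 + 6 + 4*A^-4 + A^-8; d^5 = -A^10 - 5*A^6 - 10*A^2 - 10*A^-2 - 5*A^-6 - A^-10; d^6 = A^12 + 6*A^8 + 15*A^4 + 20 + 15*A^-4 + 6*A^-8 + A^-12.
  A^10 * (d^5) = -A^20 - 5*A^16 - 10*A^12 - 10*A^8 - 5*A^4 - 1
  A^8 * (10*d^4) = 10*A^16 + 40*A^12 + 60*A^8 + 40*A^4 + 10
  A^6 * (43*d^3 + 2*d^5) = -2*A^16 - 53*A^12 - 149*A^8 - 149*A^4 - 53 - 2*A^-4
  A^4 * (98*d^2 + 22*d^4) = 22*A^12 + 186*A^8 + 328*A^4 + 186 + 22*A^-4
  A^2 * (121*d + 83*d^3 + 6*d^5) = -6*A^12 - 113*A^8 - 430*A^4 - 430 - 113*A^-4 - 6*A^-8
  A^0 * (73 + 140*d^2 + 38*d^4 + d^6) = A^12 + 44*A^8 + 307*A^4 + 601 + 307*A^-4 + 44*A^-8 + A^-12
  A^-2 * (121*d + 79*d^3 + 10*d^5) = -10*A^8 - 129*A^4 - 458 - 458*A^-4 - 129*A^-8 - 10*A^-12
  A^-4 * (95*d^2 + 24*d^4 + d^6) = A^8 + 30*A^4 + 206 + 354*A^-4 + 206*A^-8 + 30*A^-12 + A^-16
  A^-6 * (42*d^3 + 3*d^5) = -3*A^4 - 57 - 156*A^-4 - 156*A^-8 - 57*A^-12 - 3*A^-16
  A^-8 * (10*d^4) = 10 + 40*A^-4 + 60*A^-8 + 40*A^-12 + 10*A^-16
  A^-10 * (d^5) = -1 - 5*A^-4 - 10*A^-8 - 10*A^-12 - 5*A^-16 - A^-20
Summing the groups: <K> = -A^20 + 3*A^16 - 6*A^12 + 9*A^8 - 11*A^4 + 13 - 11*A^-4 + 9*A^-8 - 6*A^-12 + 3*A^-16 - A^-20
Normalise by the writhe: (-A^3)^(-w) = (-A^3)^(0) = 1, so f(A) = 1 * <K> = -A^20 + 3*A^16 - 6*A^12 + 9*A^8 - 11*A^4 + 13 - 11*A^-4 + 9*A^-8 - 6*A^-12 + 3*A^-16 - A^-20.
Substitute A = t^(-1/4), i.e. A^e → t^(-e/4): V(t) = -t^5 + 3*t^4 - 6*t^3 + 9*t^2 - 11*t + 13 - 11*t^-1 + 9*t^-2 - 6*t^-3 + 3*t^-4 - t^-5

Answer: -t^5 + 3*t^4 - 6*t^3 + 9*t^2 - 11*t + 13 - 11*t^-1 + 9*t^-2 - 6*t^-3 + 3*t^-4 - t^-5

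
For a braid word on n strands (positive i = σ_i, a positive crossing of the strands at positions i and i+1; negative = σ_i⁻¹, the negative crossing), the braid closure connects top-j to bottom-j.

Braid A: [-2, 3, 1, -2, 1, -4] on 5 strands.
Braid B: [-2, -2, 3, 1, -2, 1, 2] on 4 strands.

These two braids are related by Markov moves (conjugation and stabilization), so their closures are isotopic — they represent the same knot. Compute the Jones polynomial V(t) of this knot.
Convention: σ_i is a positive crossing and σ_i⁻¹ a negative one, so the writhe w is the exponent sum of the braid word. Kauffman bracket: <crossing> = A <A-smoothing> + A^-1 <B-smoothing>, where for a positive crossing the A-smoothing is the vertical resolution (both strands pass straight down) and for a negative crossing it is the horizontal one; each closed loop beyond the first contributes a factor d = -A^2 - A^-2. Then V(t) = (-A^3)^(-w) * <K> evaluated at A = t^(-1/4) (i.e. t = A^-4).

Markov-equivalent braids have isotopic closures, hence identical knot invariants. Strip the Markov moves from each word to reach a common short braid β, then compute V(t) once on β.
Braid A: s2^-1 s3 s1 s2^-1 s1 s4^-1 on 5 strands reduces by inverse Markov moves (closure unchanged at each step):
  Destabilize: the word has the form β·s4^-1 where s4^-1 occurs only as the final letter (β ∈ B_4); drop it and the last strand → 4 strands.
Reduced to β = s2^-1 s3 s1 s2^-1 s1 on 4 strands, 5 crossings.
Braid B: s2^-1 s2^-1 s3 s1 s2^-1 s1 s2 on 4 strands reduces by inverse Markov moves (closure unchanged at each step):
  Deconjugate: the word is γ·β·γ⁻¹ with γ = s2^-1 (prefix) and γ⁻¹ = s2 (suffix); strip both.
Reduced to β = s2^-1 s3 s1 s2^-1 s1 on 4 strands, 5 crossings.
Both give the same β = s2^-1 s3 s1 s2^-1 s1 on 4 strands, so one state sum suffices:
Braid: s2^-1 s3 s1 s2^-1 s1 on 4 strands, 5 crossings.
Writhe w = (#positive) - (#negative) = 3 - 2 = 1.
State-sum expansion of <K>. There are 2^5 = 32 states.
Each crossing splits two ways (0=vertical, 1=horizontal). The state's weight is A^(#A-smoothings - #B-smoothings) * d^(loops - 1).
  state 00000: A-exp=+1, loops=4, term = A^1 * d^3
  state 00001: A-exp=-1, loops=3, term = A^-1 * d^2
  state 00010: A-exp=+3, loops=3, term = A^3 * d^2
  state 00011: A-exp=+1, loops=2, term = A^1 * d^1
  state 00100: A-exp=-1, loops=3, term = A^-1 * d^2
  state 00101: A-exp=-3, loops=4, term = A^-3 * d^3
  state 00110: A-exp=+1, loops=2, term = A^1 * d^1
  state 00111: A-exp=-1, loops=3, term = A^-1 * d^2
  state 01000: A-exp=-1, loops=3, term = A^-1 * d^2
  state 01001: A-exp=-3, loops=2, term = A^-3 * d^1
  state 01010: A-exp=+1, loops=2, term = A^1 * d^1
  state 01011: A-exp=-1, loops=1, term = A^-1 * d^0
  state 01100: A-exp=-3, loops=2, term = A^-3 * d^1
  state 01101: A-exp=-5, loops=3, term = A^-5 * d^2
  state 01110: A-exp=-1, loops=1, term = A^-1 * d^0
  state 01111: A-exp=-3, loops=2, term = A^-3 * d^1
  state 10000: A-exp=+3, loops=3, term = A^3 * d^2
  state 10001: A-exp=+1, loops=2, term = A^1 * d^1
  state 10010: A-exp=+5, loops=4, term = A^5 * d^3
  state 10011: A-exp=+3, loops=3, term = A^3 * d^2
  state 10100: A-exp=+1, loops=2, term = A^1 * d^1
  state 10101: A-exp=-1, loops=3, term = A^-1 * d^2
  state 10110: A-exp=+3, loops=3, term = A^3 * d^2
  state 10111: A-exp=+1, loops=2, term = A^1 * d^1
  state 11000: A-exp=+1, loops=2, term = A^1 * d^1
  state 11001: A-exp=-1, loops=1, term = A^-1 * d^0
  state 11010: A-exp=+3, loops=3, term = A^3 * d^2
  state 11011: A-exp=+1, loops=2, term = A^1 * d^1
  state 11100: A-exp=-1, loops=1, term = A^-1 * d^0
  state 11101: A-exp=-3, loops=2, term = A^-3 * d^1
  state 11110: A-exp=+1, loops=2, term = A^1 * d^1
  state 11111: A-exp=-1, loops=1, term = A^-1 * d^0
Collect the terms by A-exponent (count of states per loop number):
Powers of d = -A^2 - A^-2: d^2 = A^4 + 2 + A^-4; d^3 = -A^6 - 3*A^2 - 3*A^-2 - A^-6.
  A^5 * (d^3) = -A^11 - 3*A^7 - 3*A^3 - A^-1
  A^3 * (5*d^2) = 5*A^7 + 10*A^3 + 5*A^-1
  A^1 * (9*d + d^3) = -A^7 - 12*A^3 - 12*A^-1 - A^-5
  A^-1 * (5 + 5*d^2) = 5*A^3 + 15*A^-1 + 5*A^-5
  A^-3 * (4*d + d^3) = -A^3 - 7*A^-1 - 7*A^-5 - A^-9
  A^-5 * (d^2) = A^-1 + 2*A^-5 + A^-9
Summing the groups: <K> = -A^11 + A^7 - A^3 + A^-1 - A^-5
Normalise by the writhe: (-A^3)^(-w) = (-A^3)^(-1) = -A^-3, so f(A) = -A^-3 * <K> = A^8 - A^4 + 1 - A^-4 + A^-8.
Substitute A = t^(-1/4), i.e. A^e → t^(-e/4): V(t) = t^2 - t + 1 - t^-1 + t^-2

Answer: t^2 - t + 1 - t^-1 + t^-2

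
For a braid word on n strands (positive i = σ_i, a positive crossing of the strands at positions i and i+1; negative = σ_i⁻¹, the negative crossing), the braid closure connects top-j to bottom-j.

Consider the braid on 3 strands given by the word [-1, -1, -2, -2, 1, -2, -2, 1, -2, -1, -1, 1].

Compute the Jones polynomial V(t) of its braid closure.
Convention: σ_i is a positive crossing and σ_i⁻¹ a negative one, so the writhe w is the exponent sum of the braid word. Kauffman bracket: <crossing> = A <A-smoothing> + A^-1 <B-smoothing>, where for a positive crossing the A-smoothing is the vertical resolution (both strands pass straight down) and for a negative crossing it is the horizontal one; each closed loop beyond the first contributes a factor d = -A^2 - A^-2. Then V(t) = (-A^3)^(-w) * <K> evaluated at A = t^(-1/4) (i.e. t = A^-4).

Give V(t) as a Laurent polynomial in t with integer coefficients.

2*t^-2 - 3*t^-3 + 6*t^-4 - 7*t^-5 + 7*t^-6 - 7*t^-7 + 5*t^-8 - 3*t^-9 + t^-10

Derivation:
The presented braid s1^-1 s1^-1 s2^-1 s2^-1 s1 s2^-1 s2^-1 s1 s2^-1 s1^-1 s1^-1 s1 on 3 strands reduces by inverse Markov moves (closure unchanged at each step):
  Deconjugate: the word is γ·β·γ⁻¹ with γ = s1^-1 (prefix) and γ⁻¹ = s1 (suffix); strip both.
Reduced to β = s1^-1 s2^-1 s2^-1 s1 s2^-1 s2^-1 s1 s2^-1 s1^-1 s1^-1 on 3 strands, 10 crossings.
Compute on β:
Braid: s1^-1 s2^-1 s2^-1 s1 s2^-1 s2^-1 s1 s2^-1 s1^-1 s1^-1 on 3 strands, 10 crossings.
Writhe w = (#positive) - (#negative) = 2 - 8 = -6.
Enumerate smoothing states for the bracket polynomial. There are 2^10 = 1024 states.
Each crossing splits two ways (0=vertical, 1=horizontal). The state's weight is A^(#A-smoothings - #B-smoothings) * d^(loops - 1).
Tabulate the states by total A-exponent and number of loops L (A-exp: L × count):
  A^10: L=7 ×1
  A^8: L=6 ×10
  A^6: L=5 ×44, L=7 ×1
  A^4: L=4 ×110, L=6 ×10
  A^2: L=3 ×166, L=5 ×44
  A^0: L=2 ×144, L=4 ×106, L=6 ×2
  A^-2: L=1 ×57, L=3 ×140, L=5 ×13
  A^-4: L=2 ×91, L=4 ×28, L=6 ×1
  A^-6: L=1 ×16, L=3 ×26, L=5 ×3
  A^-8: L=2 ×7, L=4 ×3
  A^-10: L=3 ×1
Each group contributes A^e * Σ count * d^(L-1):
Powers of d = -A^2 - A^-2: d^2 = A^4 + 2 + A^-4; d^3 = -A^6 - 3*A^2 - 3*A^-2 - A^-6; d^4 = A^8 + 4*A^4 + 6 + 4*A^-4 + A^-8; d^5 = -A^10 - 5*A^6 - 10*A^2 - 10*A^-2 - 5*A^-6 - A^-10; d^6 = A^12 + 6*A^8 + 15*A^4 + 20 + 15*A^-4 + 6*A^-8 + A^-12.
  A^10 * (d^6) = A^22 + 6*A^18 + 15*A^14 + 20*A^10 + 15*A^6 + 6*A^2 + A^-2
  A^8 * (10*d^5) = -10*A^18 - 50*A^14 - 100*A^10 - 100*A^6 - 50*A^2 - 10*A^-2
  A^6 * (44*d^4 + d^6) = A^18 + 50*A^14 + 191*A^10 + 284*A^6 + 191*A^2 + 50*A^-2 + A^-6
  A^4 * (110*d^3 + 10*d^5) = -10*A^14 - 160*A^10 - 430*A^6 - 430*A^2 - 160*A^-2 - 10*A^-6
  A^2 * (166*d^2 + 44*d^4) = 44*A^10 + 342*A^6 + 596*A^2 + 342*A^-2 + 44*A^-6
  A^0 * (144*d + 106*d^3 + 2*d^5) = -2*A^10 - 116*A^6 - 482*A^2 - 482*A^-2 - 116*A^-6 - 2*A^-10
  A^-2 * (57 + 140*d^2 + 13*d^4) = 13*A^6 + 192*A^2 + 415*A^-2 + 192*A^-6 + 13*A^-10
  A^-4 * (91*d + 28*d^3 + d^5) = -A^6 - 33*A^2 - 185*A^-2 - 185*A^-6 - 33*A^-10 - A^-14
  A^-6 * (16 + 26*d^2 + 3*d^4) = 3*A^2 + 38*A^-2 + 86*A^-6 + 38*A^-10 + 3*A^-14
  A^-8 * (7*d + 3*d^3) = -3*A^-2 - 16*A^-6 - 16*A^-10 - 3*A^-14
  A^-10 * (d^2) = A^-6 + 2*A^-10 + A^-14
Summing the groups: <K> = A^22 - 3*A^18 + 5*A^14 - 7*A^10 + 7*A^6 - 7*A^2 + 6*A^-2 - 3*A^-6 + 2*A^-10
Normalise by the writhe: (-A^3)^(-w) = (-A^3)^(6) = A^18, so f(A) = A^18 * <K> = A^40 - 3*A^36 + 5*A^32 - 7*A^28 + 7*A^24 - 7*A^20 + 6*A^16 - 3*A^12 + 2*A^8.
Substitute A = t^(-1/4), i.e. A^e → t^(-e/4): V(t) = 2*t^-2 - 3*t^-3 + 6*t^-4 - 7*t^-5 + 7*t^-6 - 7*t^-7 + 5*t^-8 - 3*t^-9 + t^-10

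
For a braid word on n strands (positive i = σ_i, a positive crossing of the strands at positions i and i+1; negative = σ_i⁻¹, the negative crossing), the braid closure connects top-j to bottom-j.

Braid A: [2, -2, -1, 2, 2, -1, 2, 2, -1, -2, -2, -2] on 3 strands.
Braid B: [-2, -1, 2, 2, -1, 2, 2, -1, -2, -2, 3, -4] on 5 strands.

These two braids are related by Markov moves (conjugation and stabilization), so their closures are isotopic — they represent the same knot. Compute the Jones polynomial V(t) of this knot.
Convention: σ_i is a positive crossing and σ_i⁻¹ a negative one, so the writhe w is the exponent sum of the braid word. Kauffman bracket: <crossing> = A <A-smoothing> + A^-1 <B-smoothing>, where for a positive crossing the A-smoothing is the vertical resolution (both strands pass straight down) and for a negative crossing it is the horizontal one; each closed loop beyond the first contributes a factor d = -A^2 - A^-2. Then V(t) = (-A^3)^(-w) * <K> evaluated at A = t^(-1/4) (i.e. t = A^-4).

Markov-equivalent braids have isotopic closures, hence identical knot invariants. Strip the Markov moves from each word to reach a common short braid β, then compute V(t) once on β.
Braid A: s2 s2^-1 s1^-1 s2 s2 s1^-1 s2 s2 s1^-1 s2^-1 s2^-1 s2^-1 on 3 strands reduces by inverse Markov moves (closure unchanged at each step):
  Deconjugate: the word is γ·β·γ⁻¹ with γ = s2 (prefix) and γ⁻¹ = s2^-1 (suffix); strip both.
Reduced to β = s2^-1 s1^-1 s2 s2 s1^-1 s2 s2 s1^-1 s2^-1 s2^-1 on 3 strands, 10 crossings.
Braid B: s2^-1 s1^-1 s2 s2 s1^-1 s2 s2 s1^-1 s2^-1 s2^-1 s3 s4^-1 on 5 strands reduces by inverse Markov moves (closure unchanged at each step):
  Destabilize: the word has the form β·s4^-1 where s4^-1 occurs only as the final letter (β ∈ B_4); drop it and the last strand → 4 strands.
  Destabilize: the word has the form β·s3 where s3 occurs only as the final letter (β ∈ B_3); drop it and the last strand → 3 strands.
Reduced to β = s2^-1 s1^-1 s2 s2 s1^-1 s2 s2 s1^-1 s2^-1 s2^-1 on 3 strands, 10 crossings.
Both give the same β = s2^-1 s1^-1 s2 s2 s1^-1 s2 s2 s1^-1 s2^-1 s2^-1 on 3 strands, so one state sum suffices:
Braid: s2^-1 s1^-1 s2 s2 s1^-1 s2 s2 s1^-1 s2^-1 s2^-1 on 3 strands, 10 crossings.
Writhe w = (#positive) - (#negative) = 4 - 6 = -2.
Enumerate smoothing states for the bracket polynomial. There are 2^10 = 1024 states.
Each crossing splits two ways (0=vertical, 1=horizontal). The state's weight is A^(#A-smoothings - #B-smoothings) * d^(loops - 1).
Tabulate the states by total A-exponent and number of loops L (A-exp: L × count):
  A^10: L=5 ×1
  A^8: L=4 ×10
  A^6: L=3 ×39, L=5 ×6
  A^4: L=2 ×66, L=4 ×52, L=6 ×2
  A^2: L=1 ×45, L=3 ×124, L=5 ×41
  A^0: L=2 ×118, L=4 ×113, L=6 ×21
  A^-2: L=1 ×20, L=3 ×120, L=5 ×63, L=7 ×7
  A^-4: L=2 ×30, L=4 ×68, L=6 ×21, L=8 ×1
  A^-6: L=3 ×20, L=5 ×22, L=7 ×3
  A^-8: L=4 ×7, L=6 ×3
  A^-10: L=5 ×1
Each group contributes A^e * Σ count * d^(L-1):
Powers of d = -A^2 - A^-2: d^2 = A^4 + 2 + A^-4; d^3 = -A^6 - 3*A^2 - 3*A^-2 - A^-6; d^4 = A^8 + 4*A^4 + 6 + 4*A^-4 + A^-8; d^5 = -A^10 - 5*A^6 - 10*A^2 - 10*A^-2 - 5*A^-6 - A^-10; d^6 = A^12 + 6*A^8 + 15*A^4 + 20 + 15*A^-4 + 6*A^-8 + A^-12; d^7 = -A^14 - 7*A^10 - 21*A^6 - 35*A^2 - 35*A^-2 - 21*A^-6 - 7*A^-10 - A^-14.
  A^10 * (d^4) = A^18 + 4*A^14 + 6*A^10 + 4*A^6 + A^2
  A^8 * (10*d^3) = -10*A^14 - 30*A^10 - 30*A^6 - 10*A^2
  A^6 * (39*d^2 + 6*d^4) = 6*A^14 + 63*A^10 + 114*A^6 + 63*A^2 + 6*A^-2
  A^4 * (66*d + 52*d^3 + 2*d^5) = -2*A^14 - 62*A^10 - 242*A^6 - 242*A^2 - 62*A^-2 - 2*A^-6
  A^2 * (45 + 124*d^2 + 41*d^4) = 41*A^10 + 288*A^6 + 539*A^2 + 288*A^-2 + 41*A^-6
  A^0 * (118*d + 113*d^3 + 21*d^5) = -21*A^10 - 218*A^6 - 667*A^2 - 667*A^-2 - 218*A^-6 - 21*A^-10
  A^-2 * (20 + 120*d^2 + 63*d^4 + 7*d^6) = 7*A^10 + 105*A^6 + 477*A^2 + 778*A^-2 + 477*A^-6 + 105*A^-10 + 7*A^-14
  A^-4 * (30*d + 68*d^3 + 21*d^5 + d^7) = -A^10 - 28*A^6 - 194*A^2 - 479*A^-2 - 479*A^-6 - 194*A^-10 - 28*A^-14 - A^-18
  A^-6 * (20*d^2 + 22*d^4 + 3*d^6) = 3*A^6 + 40*A^2 + 153*A^-2 + 232*A^-6 + 153*A^-10 + 40*A^-14 + 3*A^-18
  A^-8 * (7*d^3 + 3*d^5) = -3*A^2 - 22*A^-2 - 51*A^-6 - 51*A^-10 - 22*A^-14 - 3*A^-18
  A^-10 * (d^4) = A^-2 + 4*A^-6 + 6*A^-10 + 4*A^-14 + A^-18
Summing the groups: <K> = A^18 - 2*A^14 + 3*A^10 - 4*A^6 + 4*A^2 - 4*A^-2 + 4*A^-6 - 2*A^-10 + A^-14
Normalise by the writhe: (-A^3)^(-w) = (-A^3)^(2) = A^6, so f(A) = A^6 * <K> = A^24 - 2*A^20 + 3*A^16 - 4*A^12 + 4*A^8 - 4*A^4 + 4 - 2*A^-4 + A^-8.
Substitute A = t^(-1/4), i.e. A^e → t^(-e/4): V(t) = t^2 - 2*t + 4 - 4*t^-1 + 4*t^-2 - 4*t^-3 + 3*t^-4 - 2*t^-5 + t^-6

Answer: t^2 - 2*t + 4 - 4*t^-1 + 4*t^-2 - 4*t^-3 + 3*t^-4 - 2*t^-5 + t^-6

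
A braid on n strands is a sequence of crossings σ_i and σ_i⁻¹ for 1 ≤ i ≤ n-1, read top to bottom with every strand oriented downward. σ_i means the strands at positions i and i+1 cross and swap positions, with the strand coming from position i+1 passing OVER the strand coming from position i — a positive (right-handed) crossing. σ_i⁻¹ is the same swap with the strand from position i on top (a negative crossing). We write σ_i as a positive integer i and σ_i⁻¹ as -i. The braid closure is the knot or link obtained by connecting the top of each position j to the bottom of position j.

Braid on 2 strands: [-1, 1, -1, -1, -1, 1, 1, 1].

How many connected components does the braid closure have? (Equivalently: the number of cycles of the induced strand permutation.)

Track the strand permutation on 2 strands, starting from identity.
  step 1: s1^-1 swaps positions 1,2 -> [2 1]
  step 2: s1 swaps positions 1,2 -> [1 2]
  step 3: s1^-1 swaps positions 1,2 -> [2 1]
  step 4: s1^-1 swaps positions 1,2 -> [1 2]
  step 5: s1^-1 swaps positions 1,2 -> [2 1]
  step 6: s1 swaps positions 1,2 -> [1 2]
  step 7: s1 swaps positions 1,2 -> [2 1]
  step 8: s1 swaps positions 1,2 -> [1 2]
Final permutation (position -> original strand): [1 2]
Closure components = cycle count of this permutation = 2.

Answer: 2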